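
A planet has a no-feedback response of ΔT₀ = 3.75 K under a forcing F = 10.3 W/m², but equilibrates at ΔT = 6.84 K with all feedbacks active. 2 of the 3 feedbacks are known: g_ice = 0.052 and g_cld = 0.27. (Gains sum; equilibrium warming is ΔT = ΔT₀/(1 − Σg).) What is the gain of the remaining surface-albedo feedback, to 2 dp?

Amplification A = ΔT/ΔT₀ = 6.84/3.75 = 1.824.
Total gain g = 1 − 1/A = 1 − 1/1.824 = 0.4518.
Known gains sum to 0.052 + 0.27 = 0.322.
g_alb = 0.4518 − 0.322 = 0.13.

0.13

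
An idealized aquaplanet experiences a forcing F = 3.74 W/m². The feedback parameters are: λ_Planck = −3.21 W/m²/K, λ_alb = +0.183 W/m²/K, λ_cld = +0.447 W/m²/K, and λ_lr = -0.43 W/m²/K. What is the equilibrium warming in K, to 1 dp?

1.2 K

Net feedback parameter λ = (−3.21) + (+0.183) + (+0.447) + (-0.43) = -3.01 W/m²/K.
ΔT = −F/λ = −3.74/(-3.01) = 1.2 K.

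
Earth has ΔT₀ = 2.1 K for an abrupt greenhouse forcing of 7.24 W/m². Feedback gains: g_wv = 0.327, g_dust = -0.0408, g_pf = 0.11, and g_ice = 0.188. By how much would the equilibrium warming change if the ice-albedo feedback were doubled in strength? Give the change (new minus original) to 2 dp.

4.17 K

Original: g = 0.5842, ΔT = 2.1/(1−0.5842) = 5.0505 K.
With doubled ice-albedo: g' = 0.7722, ΔT' = 2.1/(1−0.7722) = 9.2186 K.
Change = 9.2186 − 5.0505 = 4.17 K.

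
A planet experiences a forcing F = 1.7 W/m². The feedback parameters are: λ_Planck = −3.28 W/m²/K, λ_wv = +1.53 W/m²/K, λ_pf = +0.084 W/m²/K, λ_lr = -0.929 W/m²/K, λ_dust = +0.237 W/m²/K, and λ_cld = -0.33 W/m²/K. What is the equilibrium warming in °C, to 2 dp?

0.63 °C

Net feedback parameter λ = (−3.28) + (+1.53) + (+0.084) + (-0.929) + (+0.237) + (-0.33) = -2.688 W/m²/K.
ΔT = −F/λ = −1.7/(-2.688) = 0.63 °C.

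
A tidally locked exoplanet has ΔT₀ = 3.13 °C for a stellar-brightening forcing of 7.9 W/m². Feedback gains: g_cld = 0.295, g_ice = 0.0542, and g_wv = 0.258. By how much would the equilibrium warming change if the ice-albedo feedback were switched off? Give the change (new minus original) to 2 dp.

Original: g = 0.6072, ΔT = 3.13/(1−0.6072) = 7.9684 °C.
Without ice-albedo: g' = 0.553, ΔT' = 3.13/(1−0.553) = 7.0022 °C.
Change = 7.0022 − 7.9684 = -0.97 °C.

-0.97 °C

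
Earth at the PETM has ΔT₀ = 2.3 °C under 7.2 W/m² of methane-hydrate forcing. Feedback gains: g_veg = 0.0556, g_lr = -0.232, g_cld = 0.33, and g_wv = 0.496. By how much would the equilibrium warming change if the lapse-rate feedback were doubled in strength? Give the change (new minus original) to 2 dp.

Original: g = 0.6496, ΔT = 2.3/(1−0.6496) = 6.5639 °C.
With doubled lapse-rate: g' = 0.4176, ΔT' = 2.3/(1−0.4176) = 3.9492 °C.
Change = 3.9492 − 6.5639 = -2.61 °C.

-2.61 °C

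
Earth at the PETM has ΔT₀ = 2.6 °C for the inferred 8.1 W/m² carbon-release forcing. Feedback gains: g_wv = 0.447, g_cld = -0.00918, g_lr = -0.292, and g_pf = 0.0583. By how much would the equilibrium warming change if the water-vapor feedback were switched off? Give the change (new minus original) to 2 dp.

-1.17 °C

Original: g = 0.20412, ΔT = 2.6/(1−0.20412) = 3.2668 °C.
Without water-vapor: g' = -0.24288, ΔT' = 2.6/(1+0.24288) = 2.0919 °C.
Change = 2.0919 − 3.2668 = -1.17 °C.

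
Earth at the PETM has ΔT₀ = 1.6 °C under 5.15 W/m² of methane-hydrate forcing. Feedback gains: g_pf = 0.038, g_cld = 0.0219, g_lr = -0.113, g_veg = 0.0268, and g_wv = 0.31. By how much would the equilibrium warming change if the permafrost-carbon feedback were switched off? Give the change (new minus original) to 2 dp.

Original: g = 0.2837, ΔT = 1.6/(1−0.2837) = 2.2337 °C.
Without permafrost-carbon: g' = 0.2457, ΔT' = 1.6/(1−0.2457) = 2.1212 °C.
Change = 2.1212 − 2.2337 = -0.11 °C.

-0.11 °C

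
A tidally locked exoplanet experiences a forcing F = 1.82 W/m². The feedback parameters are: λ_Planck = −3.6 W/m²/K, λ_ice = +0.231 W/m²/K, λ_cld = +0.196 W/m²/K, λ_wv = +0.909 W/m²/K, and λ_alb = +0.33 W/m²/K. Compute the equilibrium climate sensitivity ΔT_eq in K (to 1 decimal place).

0.9 K

Net feedback parameter λ = (−3.6) + (+0.231) + (+0.196) + (+0.909) + (+0.33) = -1.934 W/m²/K.
ΔT = −F/λ = −1.82/(-1.934) = 0.9 K.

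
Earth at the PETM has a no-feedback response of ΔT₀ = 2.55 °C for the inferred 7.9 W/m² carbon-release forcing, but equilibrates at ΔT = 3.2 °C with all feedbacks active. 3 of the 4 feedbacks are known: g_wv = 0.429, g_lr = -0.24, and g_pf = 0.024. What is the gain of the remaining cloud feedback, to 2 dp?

-0.01

Amplification A = ΔT/ΔT₀ = 3.2/2.55 = 1.255.
Total gain g = 1 − 1/A = 1 − 1/1.255 = 0.2032.
Known gains sum to 0.429 − 0.24 + 0.024 = 0.213.
g_cld = 0.2032 − 0.213 = -0.01.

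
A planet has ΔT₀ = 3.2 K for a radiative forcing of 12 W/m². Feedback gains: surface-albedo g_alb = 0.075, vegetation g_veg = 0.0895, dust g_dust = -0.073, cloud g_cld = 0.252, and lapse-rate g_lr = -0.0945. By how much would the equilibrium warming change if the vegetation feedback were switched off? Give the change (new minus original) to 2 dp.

-0.45 K

Original: g = 0.249, ΔT = 3.2/(1−0.249) = 4.2610 K.
Without vegetation: g' = 0.1595, ΔT' = 3.2/(1−0.1595) = 3.8073 K.
Change = 3.8073 − 4.2610 = -0.45 K.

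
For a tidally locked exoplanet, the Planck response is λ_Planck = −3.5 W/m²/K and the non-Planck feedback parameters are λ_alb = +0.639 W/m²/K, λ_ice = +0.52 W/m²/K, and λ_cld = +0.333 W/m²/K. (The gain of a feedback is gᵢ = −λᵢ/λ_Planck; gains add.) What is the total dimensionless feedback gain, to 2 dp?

Convert to gains: g_alb = 0.639/3.5 = 0.1826; g_ice = 0.52/3.5 = 0.1486; g_cld = 0.333/3.5 = 0.09514.
Total gain g = 0.42634.

0.43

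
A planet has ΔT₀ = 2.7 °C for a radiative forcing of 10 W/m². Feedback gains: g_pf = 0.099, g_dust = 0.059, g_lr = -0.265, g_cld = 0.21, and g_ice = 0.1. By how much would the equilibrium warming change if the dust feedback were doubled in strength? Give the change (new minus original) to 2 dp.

0.27 °C

Original: g = 0.203, ΔT = 2.7/(1−0.203) = 3.3877 °C.
With doubled dust: g' = 0.262, ΔT' = 2.7/(1−0.262) = 3.6585 °C.
Change = 3.6585 − 3.3877 = 0.27 °C.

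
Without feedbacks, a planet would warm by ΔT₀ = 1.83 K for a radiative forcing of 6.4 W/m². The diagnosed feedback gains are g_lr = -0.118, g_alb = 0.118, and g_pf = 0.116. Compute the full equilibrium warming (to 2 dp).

Total gain g = -0.118 + 0.118 + 0.116 = 0.116.
Amplification A = 1/(1 − 0.116) = 1.131.
ΔT = 1.83 × 1.131 = 2.07 K.

2.07 K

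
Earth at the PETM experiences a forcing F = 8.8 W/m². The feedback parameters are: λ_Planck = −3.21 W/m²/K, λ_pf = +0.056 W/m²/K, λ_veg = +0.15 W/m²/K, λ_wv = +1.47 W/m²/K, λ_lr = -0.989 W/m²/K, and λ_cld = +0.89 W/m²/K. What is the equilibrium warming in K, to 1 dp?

Net feedback parameter λ = (−3.21) + (+0.056) + (+0.15) + (+1.47) + (-0.989) + (+0.89) = -1.633 W/m²/K.
ΔT = −F/λ = −8.8/(-1.633) = 5.4 K.

5.4 K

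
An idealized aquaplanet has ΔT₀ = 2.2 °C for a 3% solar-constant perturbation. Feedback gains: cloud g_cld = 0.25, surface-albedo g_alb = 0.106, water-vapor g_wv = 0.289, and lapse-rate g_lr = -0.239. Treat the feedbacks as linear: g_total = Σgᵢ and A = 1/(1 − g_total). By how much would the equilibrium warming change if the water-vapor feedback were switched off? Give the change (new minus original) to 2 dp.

Original: g = 0.406, ΔT = 2.2/(1−0.406) = 3.7037 °C.
Without water-vapor: g' = 0.117, ΔT' = 2.2/(1−0.117) = 2.4915 °C.
Change = 2.4915 − 3.7037 = -1.21 °C.

-1.21 °C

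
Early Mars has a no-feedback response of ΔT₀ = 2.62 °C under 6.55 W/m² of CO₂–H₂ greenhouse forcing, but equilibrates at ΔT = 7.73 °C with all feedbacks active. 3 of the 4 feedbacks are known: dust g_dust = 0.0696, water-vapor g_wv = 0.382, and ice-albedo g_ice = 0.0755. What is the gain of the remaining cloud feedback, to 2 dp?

0.13

Amplification A = ΔT/ΔT₀ = 7.73/2.62 = 2.95.
Total gain g = 1 − 1/A = 1 − 1/2.95 = 0.661.
Known gains sum to 0.0696 + 0.382 + 0.0755 = 0.5271.
g_cld = 0.661 − 0.5271 = 0.13.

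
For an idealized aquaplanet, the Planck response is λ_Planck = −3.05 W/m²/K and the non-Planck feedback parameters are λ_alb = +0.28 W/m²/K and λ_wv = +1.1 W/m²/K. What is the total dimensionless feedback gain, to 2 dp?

Convert to gains: g_alb = 0.28/3.05 = 0.0918; g_wv = 1.1/3.05 = 0.3607.
Total gain g = 0.4525.

0.45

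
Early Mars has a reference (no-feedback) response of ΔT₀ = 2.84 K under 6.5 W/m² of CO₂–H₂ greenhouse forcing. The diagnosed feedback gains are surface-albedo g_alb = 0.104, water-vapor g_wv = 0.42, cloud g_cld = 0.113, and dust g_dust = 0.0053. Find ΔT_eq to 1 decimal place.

Total gain g = 0.104 + 0.42 + 0.113 + 0.0053 = 0.6423.
Amplification A = 1/(1 − 0.6423) = 2.796.
ΔT = 2.84 × 2.796 = 7.9 K.

7.9 K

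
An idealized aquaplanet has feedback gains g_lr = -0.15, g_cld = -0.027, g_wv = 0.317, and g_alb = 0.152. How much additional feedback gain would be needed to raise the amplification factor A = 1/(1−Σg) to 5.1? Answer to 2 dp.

Current total gain = 0.292.
Target gain for A = 5.1: g* = 1 − 1/5.1 = 0.8039.
Additional gain needed = 0.8039 − 0.292 = 0.51.

0.51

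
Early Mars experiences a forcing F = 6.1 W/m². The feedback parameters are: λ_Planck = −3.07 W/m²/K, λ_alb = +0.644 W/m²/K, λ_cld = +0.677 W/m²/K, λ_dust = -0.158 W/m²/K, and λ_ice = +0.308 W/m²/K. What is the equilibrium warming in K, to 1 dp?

Net feedback parameter λ = (−3.07) + (+0.644) + (+0.677) + (-0.158) + (+0.308) = -1.599 W/m²/K.
ΔT = −F/λ = −6.1/(-1.599) = 3.8 K.

3.8 K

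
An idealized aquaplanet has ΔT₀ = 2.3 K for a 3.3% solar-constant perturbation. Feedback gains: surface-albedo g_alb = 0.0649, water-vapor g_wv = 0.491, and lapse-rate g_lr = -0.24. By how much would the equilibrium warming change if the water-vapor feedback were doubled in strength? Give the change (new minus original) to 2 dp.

8.55 K

Original: g = 0.3159, ΔT = 2.3/(1−0.3159) = 3.3621 K.
With doubled water-vapor: g' = 0.8069, ΔT' = 2.3/(1−0.8069) = 11.9109 K.
Change = 11.9109 − 3.3621 = 8.55 K.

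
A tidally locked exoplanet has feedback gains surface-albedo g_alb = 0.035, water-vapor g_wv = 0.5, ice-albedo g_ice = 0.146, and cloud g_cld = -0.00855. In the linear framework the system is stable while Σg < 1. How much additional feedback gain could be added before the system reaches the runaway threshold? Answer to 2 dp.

Current total gain = 0.035 + 0.5 + 0.146 − 0.00855 = 0.67245.
Margin to runaway = 1 − 0.67245 = 0.33.

0.33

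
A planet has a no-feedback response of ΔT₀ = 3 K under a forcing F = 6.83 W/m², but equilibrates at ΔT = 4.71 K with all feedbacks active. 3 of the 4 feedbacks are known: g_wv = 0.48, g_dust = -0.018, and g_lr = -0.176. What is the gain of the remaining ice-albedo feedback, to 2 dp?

0.08

Amplification A = ΔT/ΔT₀ = 4.71/3 = 1.57.
Total gain g = 1 − 1/A = 1 − 1/1.57 = 0.3631.
Known gains sum to 0.48 − 0.018 − 0.176 = 0.286.
g_ice = 0.3631 − 0.286 = 0.08.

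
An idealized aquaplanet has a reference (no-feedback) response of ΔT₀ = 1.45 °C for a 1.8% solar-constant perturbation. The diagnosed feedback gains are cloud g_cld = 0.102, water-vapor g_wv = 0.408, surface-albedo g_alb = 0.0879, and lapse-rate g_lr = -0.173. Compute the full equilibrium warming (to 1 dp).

2.5 °C

Total gain g = 0.102 + 0.408 + 0.0879 − 0.173 = 0.4249.
Amplification A = 1/(1 − 0.4249) = 1.739.
ΔT = 1.45 × 1.739 = 2.5 °C.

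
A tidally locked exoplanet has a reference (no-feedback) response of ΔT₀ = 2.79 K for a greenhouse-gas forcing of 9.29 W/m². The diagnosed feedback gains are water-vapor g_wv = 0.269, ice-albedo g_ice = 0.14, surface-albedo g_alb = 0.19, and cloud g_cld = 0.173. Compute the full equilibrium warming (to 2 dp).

12.24 K

Total gain g = 0.269 + 0.14 + 0.19 + 0.173 = 0.772.
Amplification A = 1/(1 − 0.772) = 4.386.
ΔT = 2.79 × 4.386 = 12.24 K.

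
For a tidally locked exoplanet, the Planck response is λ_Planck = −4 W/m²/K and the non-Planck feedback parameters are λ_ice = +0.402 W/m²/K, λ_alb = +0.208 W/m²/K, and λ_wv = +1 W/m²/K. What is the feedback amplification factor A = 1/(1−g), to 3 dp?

Convert to gains: g_ice = 0.402/4 = 0.1005; g_alb = 0.208/4 = 0.052; g_wv = 1/4 = 0.25.
Total gain g = 0.4025.
A = 1/(1 − 0.4025) = 1.674.

1.674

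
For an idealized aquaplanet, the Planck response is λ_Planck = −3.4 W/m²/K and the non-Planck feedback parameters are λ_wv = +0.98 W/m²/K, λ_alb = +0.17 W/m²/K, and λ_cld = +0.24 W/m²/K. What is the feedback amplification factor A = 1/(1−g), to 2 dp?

1.69

Convert to gains: g_wv = 0.98/3.4 = 0.2882; g_alb = 0.17/3.4 = 0.05; g_cld = 0.24/3.4 = 0.07059.
Total gain g = 0.40879.
A = 1/(1 − 0.40879) = 1.69.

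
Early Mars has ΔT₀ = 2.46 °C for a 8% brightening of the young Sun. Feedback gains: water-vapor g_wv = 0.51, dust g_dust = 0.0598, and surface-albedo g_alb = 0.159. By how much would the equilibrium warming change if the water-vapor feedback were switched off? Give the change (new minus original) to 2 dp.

Original: g = 0.7288, ΔT = 2.46/(1−0.7288) = 9.0708 °C.
Without water-vapor: g' = 0.2188, ΔT' = 2.46/(1−0.2188) = 3.1490 °C.
Change = 3.1490 − 9.0708 = -5.92 °C.

-5.92 °C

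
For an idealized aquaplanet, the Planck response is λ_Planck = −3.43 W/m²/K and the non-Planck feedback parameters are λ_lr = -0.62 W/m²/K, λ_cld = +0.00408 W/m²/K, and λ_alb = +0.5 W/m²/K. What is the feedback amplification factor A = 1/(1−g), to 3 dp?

Convert to gains: g_lr = -0.62/3.43 = -0.1808; g_cld = 0.00408/3.43 = 0.00119; g_alb = 0.5/3.43 = 0.1458.
Total gain g = -0.03381.
A = 1/(1 + 0.03381) = 0.967.

0.967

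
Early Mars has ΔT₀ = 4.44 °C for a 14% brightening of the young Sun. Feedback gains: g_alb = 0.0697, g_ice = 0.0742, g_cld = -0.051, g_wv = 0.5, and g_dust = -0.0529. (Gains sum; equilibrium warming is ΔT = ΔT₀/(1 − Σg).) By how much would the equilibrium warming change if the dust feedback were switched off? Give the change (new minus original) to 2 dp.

Original: g = 0.54, ΔT = 4.44/(1−0.54) = 9.6522 °C.
Without dust: g' = 0.5929, ΔT' = 4.44/(1−0.5929) = 10.9064 °C.
Change = 10.9064 − 9.6522 = 1.25 °C.

1.25 °C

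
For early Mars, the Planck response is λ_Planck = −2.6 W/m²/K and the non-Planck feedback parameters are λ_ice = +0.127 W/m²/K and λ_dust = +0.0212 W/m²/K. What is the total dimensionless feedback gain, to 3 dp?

Convert to gains: g_ice = 0.127/2.6 = 0.04885; g_dust = 0.0212/2.6 = 0.008154.
Total gain g = 0.057004.

0.057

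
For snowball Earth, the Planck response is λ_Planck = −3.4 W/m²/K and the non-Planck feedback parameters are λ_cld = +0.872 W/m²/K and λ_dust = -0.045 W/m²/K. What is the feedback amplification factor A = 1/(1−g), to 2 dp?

1.32

Convert to gains: g_cld = 0.872/3.4 = 0.2565; g_dust = -0.045/3.4 = -0.01324.
Total gain g = 0.24326.
A = 1/(1 − 0.24326) = 1.32.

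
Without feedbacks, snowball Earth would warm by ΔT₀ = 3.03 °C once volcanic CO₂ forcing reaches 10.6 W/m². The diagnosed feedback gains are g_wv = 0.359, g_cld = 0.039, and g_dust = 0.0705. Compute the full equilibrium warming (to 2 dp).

5.70 °C

Total gain g = 0.359 + 0.039 + 0.0705 = 0.4685.
Amplification A = 1/(1 − 0.4685) = 1.881.
ΔT = 3.03 × 1.881 = 5.70 °C.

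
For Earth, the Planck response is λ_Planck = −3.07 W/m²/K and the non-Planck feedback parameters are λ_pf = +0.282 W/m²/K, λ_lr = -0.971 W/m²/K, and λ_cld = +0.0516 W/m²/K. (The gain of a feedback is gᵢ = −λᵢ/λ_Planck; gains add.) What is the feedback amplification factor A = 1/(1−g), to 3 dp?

0.828

Convert to gains: g_pf = 0.282/3.07 = 0.09186; g_lr = -0.971/3.07 = -0.3163; g_cld = 0.0516/3.07 = 0.01681.
Total gain g = -0.20763.
A = 1/(1 + 0.20763) = 0.828.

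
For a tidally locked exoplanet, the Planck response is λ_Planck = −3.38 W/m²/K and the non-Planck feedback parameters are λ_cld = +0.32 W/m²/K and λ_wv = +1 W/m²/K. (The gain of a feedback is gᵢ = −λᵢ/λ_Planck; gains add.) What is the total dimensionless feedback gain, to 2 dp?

Convert to gains: g_cld = 0.32/3.38 = 0.09467; g_wv = 1/3.38 = 0.2959.
Total gain g = 0.39057.

0.39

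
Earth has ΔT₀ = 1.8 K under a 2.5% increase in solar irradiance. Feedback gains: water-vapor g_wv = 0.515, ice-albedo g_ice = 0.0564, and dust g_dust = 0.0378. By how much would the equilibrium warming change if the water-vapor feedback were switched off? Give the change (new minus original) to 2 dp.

Original: g = 0.6092, ΔT = 1.8/(1−0.6092) = 4.6059 K.
Without water-vapor: g' = 0.0942, ΔT' = 1.8/(1−0.0942) = 1.9872 K.
Change = 1.9872 − 4.6059 = -2.62 K.

-2.62 K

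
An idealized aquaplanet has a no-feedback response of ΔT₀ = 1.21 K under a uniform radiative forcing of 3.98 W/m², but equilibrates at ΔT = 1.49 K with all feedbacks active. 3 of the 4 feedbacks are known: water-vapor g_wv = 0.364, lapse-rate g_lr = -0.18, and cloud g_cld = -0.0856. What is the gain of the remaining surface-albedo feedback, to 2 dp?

Amplification A = ΔT/ΔT₀ = 1.49/1.21 = 1.231.
Total gain g = 1 − 1/A = 1 − 1/1.231 = 0.1877.
Known gains sum to 0.364 − 0.18 − 0.0856 = 0.0984.
g_alb = 0.1877 − 0.0984 = 0.09.

0.09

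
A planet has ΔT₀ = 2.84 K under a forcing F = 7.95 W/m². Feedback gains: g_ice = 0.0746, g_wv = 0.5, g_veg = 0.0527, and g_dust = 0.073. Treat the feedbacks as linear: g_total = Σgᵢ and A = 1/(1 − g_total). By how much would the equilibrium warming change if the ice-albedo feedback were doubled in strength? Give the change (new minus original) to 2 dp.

Original: g = 0.7003, ΔT = 2.84/(1−0.7003) = 9.4761 K.
With doubled ice-albedo: g' = 0.7749, ΔT' = 2.84/(1−0.7749) = 12.6166 K.
Change = 12.6166 − 9.4761 = 3.14 K.

3.14 K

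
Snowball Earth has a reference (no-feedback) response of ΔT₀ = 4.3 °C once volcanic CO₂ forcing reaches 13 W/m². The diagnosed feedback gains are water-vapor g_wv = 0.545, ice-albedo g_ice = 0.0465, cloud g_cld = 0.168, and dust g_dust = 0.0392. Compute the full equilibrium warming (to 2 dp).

21.36 °C

Total gain g = 0.545 + 0.0465 + 0.168 + 0.0392 = 0.7987.
Amplification A = 1/(1 − 0.7987) = 4.968.
ΔT = 4.3 × 4.968 = 21.36 °C.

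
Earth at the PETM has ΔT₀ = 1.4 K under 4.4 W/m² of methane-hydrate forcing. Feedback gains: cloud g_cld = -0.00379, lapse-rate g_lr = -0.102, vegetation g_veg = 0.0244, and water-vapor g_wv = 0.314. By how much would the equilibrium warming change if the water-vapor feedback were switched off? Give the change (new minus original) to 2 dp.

Original: g = 0.23261, ΔT = 1.4/(1−0.23261) = 1.8244 K.
Without water-vapor: g' = -0.08139, ΔT' = 1.4/(1+0.08139) = 1.2946 K.
Change = 1.2946 − 1.8244 = -0.53 K.

-0.53 K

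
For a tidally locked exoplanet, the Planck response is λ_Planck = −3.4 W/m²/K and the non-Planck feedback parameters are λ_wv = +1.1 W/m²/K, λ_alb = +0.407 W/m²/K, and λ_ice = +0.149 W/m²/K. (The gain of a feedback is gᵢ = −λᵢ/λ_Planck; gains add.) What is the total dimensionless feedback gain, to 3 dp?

0.487

Convert to gains: g_wv = 1.1/3.4 = 0.3235; g_alb = 0.407/3.4 = 0.1197; g_ice = 0.149/3.4 = 0.04382.
Total gain g = 0.48702.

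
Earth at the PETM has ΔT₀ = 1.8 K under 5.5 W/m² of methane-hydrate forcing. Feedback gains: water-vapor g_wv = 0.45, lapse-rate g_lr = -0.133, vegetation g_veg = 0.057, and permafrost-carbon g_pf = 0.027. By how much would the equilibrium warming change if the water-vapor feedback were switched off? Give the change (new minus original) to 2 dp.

Original: g = 0.401, ΔT = 1.8/(1−0.401) = 3.0050 K.
Without water-vapor: g' = -0.049, ΔT' = 1.8/(1+0.049) = 1.7159 K.
Change = 1.7159 − 3.0050 = -1.29 K.

-1.29 K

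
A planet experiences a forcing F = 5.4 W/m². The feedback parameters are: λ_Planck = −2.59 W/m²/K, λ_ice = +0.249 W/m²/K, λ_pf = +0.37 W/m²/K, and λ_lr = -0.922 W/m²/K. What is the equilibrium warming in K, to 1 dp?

1.9 K

Net feedback parameter λ = (−2.59) + (+0.249) + (+0.37) + (-0.922) = -2.893 W/m²/K.
ΔT = −F/λ = −5.4/(-2.893) = 1.9 K.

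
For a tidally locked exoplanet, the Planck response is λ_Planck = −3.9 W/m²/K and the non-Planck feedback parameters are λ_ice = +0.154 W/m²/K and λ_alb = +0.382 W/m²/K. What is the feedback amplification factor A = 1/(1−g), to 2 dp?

1.16

Convert to gains: g_ice = 0.154/3.9 = 0.03949; g_alb = 0.382/3.9 = 0.09795.
Total gain g = 0.13744.
A = 1/(1 − 0.13744) = 1.16.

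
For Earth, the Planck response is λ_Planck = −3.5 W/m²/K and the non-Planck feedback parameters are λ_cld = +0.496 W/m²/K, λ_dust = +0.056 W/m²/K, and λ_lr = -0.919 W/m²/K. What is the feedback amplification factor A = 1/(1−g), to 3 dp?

0.905

Convert to gains: g_cld = 0.496/3.5 = 0.1417; g_dust = 0.056/3.5 = 0.016; g_lr = -0.919/3.5 = -0.2626.
Total gain g = -0.1049.
A = 1/(1 + 0.1049) = 0.905.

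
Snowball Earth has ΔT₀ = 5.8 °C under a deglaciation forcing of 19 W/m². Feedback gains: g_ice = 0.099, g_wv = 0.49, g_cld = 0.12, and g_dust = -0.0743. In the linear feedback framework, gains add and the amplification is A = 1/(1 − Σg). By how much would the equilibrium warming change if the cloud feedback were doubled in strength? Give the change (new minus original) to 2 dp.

7.77 °C

Original: g = 0.6347, ΔT = 5.8/(1−0.6347) = 15.8774 °C.
With doubled cloud: g' = 0.7547, ΔT' = 5.8/(1−0.7547) = 23.6445 °C.
Change = 23.6445 − 15.8774 = 7.77 °C.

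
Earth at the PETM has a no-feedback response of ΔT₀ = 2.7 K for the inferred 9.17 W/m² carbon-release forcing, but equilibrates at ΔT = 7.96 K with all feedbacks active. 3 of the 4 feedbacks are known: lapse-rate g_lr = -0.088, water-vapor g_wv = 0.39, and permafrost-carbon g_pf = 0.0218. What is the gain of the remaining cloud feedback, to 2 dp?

0.34

Amplification A = ΔT/ΔT₀ = 7.96/2.7 = 2.948.
Total gain g = 1 − 1/A = 1 − 1/2.948 = 0.6608.
Known gains sum to -0.088 + 0.39 + 0.0218 = 0.3238.
g_cld = 0.6608 − 0.3238 = 0.34.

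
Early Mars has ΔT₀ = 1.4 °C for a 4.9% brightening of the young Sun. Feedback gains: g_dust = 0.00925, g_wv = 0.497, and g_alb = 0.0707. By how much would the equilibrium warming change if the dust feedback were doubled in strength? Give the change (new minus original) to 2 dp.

Original: g = 0.57695, ΔT = 1.4/(1−0.57695) = 3.3093 °C.
With doubled dust: g' = 0.5862, ΔT' = 1.4/(1−0.5862) = 3.3833 °C.
Change = 3.3833 − 3.3093 = 0.07 °C.

0.07 °C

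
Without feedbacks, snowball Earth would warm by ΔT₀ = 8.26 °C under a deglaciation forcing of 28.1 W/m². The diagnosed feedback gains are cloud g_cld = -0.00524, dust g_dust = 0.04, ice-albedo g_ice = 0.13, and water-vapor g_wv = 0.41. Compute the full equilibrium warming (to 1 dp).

Total gain g = -0.00524 + 0.04 + 0.13 + 0.41 = 0.57476.
Amplification A = 1/(1 − 0.57476) = 2.352.
ΔT = 8.26 × 2.352 = 19.4 °C.

19.4 °C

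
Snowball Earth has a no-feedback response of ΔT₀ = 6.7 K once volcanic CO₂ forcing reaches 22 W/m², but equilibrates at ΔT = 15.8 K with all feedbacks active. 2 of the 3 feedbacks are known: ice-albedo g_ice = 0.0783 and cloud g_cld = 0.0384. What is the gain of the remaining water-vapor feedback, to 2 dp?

0.46

Amplification A = ΔT/ΔT₀ = 15.8/6.7 = 2.358.
Total gain g = 1 − 1/A = 1 − 1/2.358 = 0.5759.
Known gains sum to 0.0783 + 0.0384 = 0.1167.
g_wv = 0.5759 − 0.1167 = 0.46.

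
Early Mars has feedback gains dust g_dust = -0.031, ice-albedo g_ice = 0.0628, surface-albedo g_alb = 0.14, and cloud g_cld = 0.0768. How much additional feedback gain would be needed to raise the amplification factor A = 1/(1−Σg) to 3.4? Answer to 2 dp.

Current total gain = 0.2486.
Target gain for A = 3.4: g* = 1 − 1/3.4 = 0.7059.
Additional gain needed = 0.7059 − 0.2486 = 0.46.

0.46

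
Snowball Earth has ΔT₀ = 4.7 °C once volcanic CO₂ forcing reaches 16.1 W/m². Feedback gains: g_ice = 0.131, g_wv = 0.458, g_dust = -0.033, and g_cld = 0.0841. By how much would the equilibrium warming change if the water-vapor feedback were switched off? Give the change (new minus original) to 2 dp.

Original: g = 0.6401, ΔT = 4.7/(1−0.6401) = 13.0592 °C.
Without water-vapor: g' = 0.1821, ΔT' = 4.7/(1−0.1821) = 5.7464 °C.
Change = 5.7464 − 13.0592 = -7.31 °C.

-7.31 °C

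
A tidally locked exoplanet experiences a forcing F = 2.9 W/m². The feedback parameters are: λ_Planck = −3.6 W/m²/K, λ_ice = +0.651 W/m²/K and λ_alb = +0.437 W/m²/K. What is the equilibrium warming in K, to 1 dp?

1.2 K

Net feedback parameter λ = (−3.6) + (+0.651) + (+0.437) = -2.512 W/m²/K.
ΔT = −F/λ = −2.9/(-2.512) = 1.2 K.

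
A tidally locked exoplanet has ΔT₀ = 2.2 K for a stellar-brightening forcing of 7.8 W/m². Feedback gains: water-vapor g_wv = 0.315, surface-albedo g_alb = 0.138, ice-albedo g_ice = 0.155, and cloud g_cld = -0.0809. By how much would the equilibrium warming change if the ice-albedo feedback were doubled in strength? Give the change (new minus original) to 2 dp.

2.27 K

Original: g = 0.5271, ΔT = 2.2/(1−0.5271) = 4.6521 K.
With doubled ice-albedo: g' = 0.6821, ΔT' = 2.2/(1−0.6821) = 6.9204 K.
Change = 6.9204 − 4.6521 = 2.27 K.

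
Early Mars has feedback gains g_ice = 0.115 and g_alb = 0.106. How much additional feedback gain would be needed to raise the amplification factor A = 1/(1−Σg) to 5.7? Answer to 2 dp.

Current total gain = 0.221.
Target gain for A = 5.7: g* = 1 − 1/5.7 = 0.8246.
Additional gain needed = 0.8246 − 0.221 = 0.60.

0.60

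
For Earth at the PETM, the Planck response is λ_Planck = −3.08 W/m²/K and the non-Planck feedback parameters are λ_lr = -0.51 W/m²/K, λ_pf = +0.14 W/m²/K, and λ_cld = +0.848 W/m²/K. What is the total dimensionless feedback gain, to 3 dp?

0.155

Convert to gains: g_lr = -0.51/3.08 = -0.1656; g_pf = 0.14/3.08 = 0.04545; g_cld = 0.848/3.08 = 0.2753.
Total gain g = 0.15515.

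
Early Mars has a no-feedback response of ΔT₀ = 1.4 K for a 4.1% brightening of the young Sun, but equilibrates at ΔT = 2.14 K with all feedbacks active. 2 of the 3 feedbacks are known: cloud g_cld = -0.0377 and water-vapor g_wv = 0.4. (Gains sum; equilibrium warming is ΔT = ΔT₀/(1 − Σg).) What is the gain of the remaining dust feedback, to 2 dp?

-0.02

Amplification A = ΔT/ΔT₀ = 2.14/1.4 = 1.529.
Total gain g = 1 − 1/A = 1 − 1/1.529 = 0.346.
Known gains sum to -0.0377 + 0.4 = 0.3623.
g_dust = 0.346 − 0.3623 = -0.02.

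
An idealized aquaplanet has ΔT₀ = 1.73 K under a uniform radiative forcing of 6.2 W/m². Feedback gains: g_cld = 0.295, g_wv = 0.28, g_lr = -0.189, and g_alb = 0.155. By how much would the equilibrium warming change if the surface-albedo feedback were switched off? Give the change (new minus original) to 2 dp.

-0.95 K

Original: g = 0.541, ΔT = 1.73/(1−0.541) = 3.7691 K.
Without surface-albedo: g' = 0.386, ΔT' = 1.73/(1−0.386) = 2.8176 K.
Change = 2.8176 − 3.7691 = -0.95 K.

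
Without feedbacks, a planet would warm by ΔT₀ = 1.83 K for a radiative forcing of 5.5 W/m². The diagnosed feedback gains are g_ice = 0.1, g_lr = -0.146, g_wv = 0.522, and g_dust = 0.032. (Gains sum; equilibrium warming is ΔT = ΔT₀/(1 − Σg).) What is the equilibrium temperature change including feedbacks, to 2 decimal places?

3.72 K

Total gain g = 0.1 − 0.146 + 0.522 + 0.032 = 0.508.
Amplification A = 1/(1 − 0.508) = 2.033.
ΔT = 1.83 × 2.033 = 3.72 K.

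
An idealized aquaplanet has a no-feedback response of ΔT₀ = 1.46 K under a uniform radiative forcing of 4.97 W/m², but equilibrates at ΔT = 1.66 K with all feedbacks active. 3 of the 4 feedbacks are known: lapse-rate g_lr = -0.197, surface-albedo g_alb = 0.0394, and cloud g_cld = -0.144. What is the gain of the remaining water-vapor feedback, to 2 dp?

Amplification A = ΔT/ΔT₀ = 1.66/1.46 = 1.137.
Total gain g = 1 − 1/A = 1 − 1/1.137 = 0.1205.
Known gains sum to -0.197 + 0.0394 − 0.144 = -0.3016.
g_wv = 0.1205 + 0.3016 = 0.42.

0.42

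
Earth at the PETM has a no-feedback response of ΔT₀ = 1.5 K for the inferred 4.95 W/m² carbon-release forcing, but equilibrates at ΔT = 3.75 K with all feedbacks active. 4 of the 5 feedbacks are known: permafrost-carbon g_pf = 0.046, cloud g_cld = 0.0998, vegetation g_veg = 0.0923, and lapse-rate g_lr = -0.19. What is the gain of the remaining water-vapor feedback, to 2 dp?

Amplification A = ΔT/ΔT₀ = 3.75/1.5 = 2.5.
Total gain g = 1 − 1/A = 1 − 1/2.5 = 0.6.
Known gains sum to 0.046 + 0.0998 + 0.0923 − 0.19 = 0.0481.
g_wv = 0.6 − 0.0481 = 0.55.

0.55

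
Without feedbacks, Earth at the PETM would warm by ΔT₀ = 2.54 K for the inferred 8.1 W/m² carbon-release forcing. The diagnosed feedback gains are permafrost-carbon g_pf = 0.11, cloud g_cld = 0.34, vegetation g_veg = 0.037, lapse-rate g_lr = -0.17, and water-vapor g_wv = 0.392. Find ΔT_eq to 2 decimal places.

8.73 K

Total gain g = 0.11 + 0.34 + 0.037 − 0.17 + 0.392 = 0.709.
Amplification A = 1/(1 − 0.709) = 3.436.
ΔT = 2.54 × 3.436 = 8.73 K.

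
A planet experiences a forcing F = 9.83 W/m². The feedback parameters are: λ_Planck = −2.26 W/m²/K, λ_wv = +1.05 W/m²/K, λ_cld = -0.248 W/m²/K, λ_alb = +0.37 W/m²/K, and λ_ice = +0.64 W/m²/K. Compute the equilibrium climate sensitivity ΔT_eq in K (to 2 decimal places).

21.94 K

Net feedback parameter λ = (−2.26) + (+1.05) + (-0.248) + (+0.37) + (+0.64) = -0.448 W/m²/K.
ΔT = −F/λ = −9.83/(-0.448) = 21.94 K.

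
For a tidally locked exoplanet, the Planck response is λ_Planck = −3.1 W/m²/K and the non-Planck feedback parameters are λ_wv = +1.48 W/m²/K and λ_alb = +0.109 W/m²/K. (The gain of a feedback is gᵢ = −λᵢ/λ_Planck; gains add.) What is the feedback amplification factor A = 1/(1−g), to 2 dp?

Convert to gains: g_wv = 1.48/3.1 = 0.4774; g_alb = 0.109/3.1 = 0.03516.
Total gain g = 0.51256.
A = 1/(1 − 0.51256) = 2.05.

2.05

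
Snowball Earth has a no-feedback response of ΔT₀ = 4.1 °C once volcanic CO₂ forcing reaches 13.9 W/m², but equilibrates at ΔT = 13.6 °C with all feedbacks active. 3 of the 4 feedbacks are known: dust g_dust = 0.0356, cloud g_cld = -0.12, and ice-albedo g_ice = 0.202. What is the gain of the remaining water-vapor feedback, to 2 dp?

0.58

Amplification A = ΔT/ΔT₀ = 13.6/4.1 = 3.317.
Total gain g = 1 − 1/A = 1 − 1/3.317 = 0.6985.
Known gains sum to 0.0356 − 0.12 + 0.202 = 0.1176.
g_wv = 0.6985 − 0.1176 = 0.58.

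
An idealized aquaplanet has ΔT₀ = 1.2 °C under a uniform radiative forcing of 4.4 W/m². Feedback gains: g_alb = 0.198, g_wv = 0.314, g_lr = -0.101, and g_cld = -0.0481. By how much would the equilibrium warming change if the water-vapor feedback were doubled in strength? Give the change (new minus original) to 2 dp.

1.83 °C

Original: g = 0.3629, ΔT = 1.2/(1−0.3629) = 1.8835 °C.
With doubled water-vapor: g' = 0.6769, ΔT' = 1.2/(1−0.6769) = 3.7140 °C.
Change = 3.7140 − 1.8835 = 1.83 °C.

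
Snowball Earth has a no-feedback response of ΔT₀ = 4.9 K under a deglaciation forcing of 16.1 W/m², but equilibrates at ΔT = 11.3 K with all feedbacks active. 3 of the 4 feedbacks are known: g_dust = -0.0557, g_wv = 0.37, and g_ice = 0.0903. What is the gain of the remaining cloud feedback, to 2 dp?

0.16

Amplification A = ΔT/ΔT₀ = 11.3/4.9 = 2.306.
Total gain g = 1 − 1/A = 1 − 1/2.306 = 0.5663.
Known gains sum to -0.0557 + 0.37 + 0.0903 = 0.4046.
g_cld = 0.5663 − 0.4046 = 0.16.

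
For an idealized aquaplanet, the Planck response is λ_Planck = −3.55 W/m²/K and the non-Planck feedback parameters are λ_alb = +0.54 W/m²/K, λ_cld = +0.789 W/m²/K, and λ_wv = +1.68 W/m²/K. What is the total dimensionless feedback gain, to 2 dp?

0.85

Convert to gains: g_alb = 0.54/3.55 = 0.1521; g_cld = 0.789/3.55 = 0.2223; g_wv = 1.68/3.55 = 0.4732.
Total gain g = 0.8476.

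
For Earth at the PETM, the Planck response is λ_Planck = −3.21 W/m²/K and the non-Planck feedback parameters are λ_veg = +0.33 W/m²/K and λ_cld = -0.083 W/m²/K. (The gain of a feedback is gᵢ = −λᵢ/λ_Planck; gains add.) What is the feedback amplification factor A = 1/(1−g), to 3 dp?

Convert to gains: g_veg = 0.33/3.21 = 0.1028; g_cld = -0.083/3.21 = -0.02586.
Total gain g = 0.07694.
A = 1/(1 − 0.07694) = 1.083.

1.083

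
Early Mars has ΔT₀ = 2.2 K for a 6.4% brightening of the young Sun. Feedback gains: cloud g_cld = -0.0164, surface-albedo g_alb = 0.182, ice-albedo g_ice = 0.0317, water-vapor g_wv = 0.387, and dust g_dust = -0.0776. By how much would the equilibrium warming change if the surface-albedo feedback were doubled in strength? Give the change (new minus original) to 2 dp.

2.61 K

Original: g = 0.5067, ΔT = 2.2/(1−0.5067) = 4.4598 K.
With doubled surface-albedo: g' = 0.6887, ΔT' = 2.2/(1−0.6887) = 7.0671 K.
Change = 7.0671 − 4.4598 = 2.61 K.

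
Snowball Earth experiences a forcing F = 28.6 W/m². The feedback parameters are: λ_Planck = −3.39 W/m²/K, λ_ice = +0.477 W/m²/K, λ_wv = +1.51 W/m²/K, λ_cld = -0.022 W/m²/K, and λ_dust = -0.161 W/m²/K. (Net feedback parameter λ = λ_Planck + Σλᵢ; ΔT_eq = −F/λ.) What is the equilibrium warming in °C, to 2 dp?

18.03 °C

Net feedback parameter λ = (−3.39) + (+0.477) + (+1.51) + (-0.022) + (-0.161) = -1.586 W/m²/K.
ΔT = −F/λ = −28.6/(-1.586) = 18.03 °C.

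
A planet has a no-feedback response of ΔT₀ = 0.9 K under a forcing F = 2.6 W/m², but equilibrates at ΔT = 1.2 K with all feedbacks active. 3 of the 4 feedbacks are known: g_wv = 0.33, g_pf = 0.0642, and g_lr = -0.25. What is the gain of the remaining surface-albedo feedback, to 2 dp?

Amplification A = ΔT/ΔT₀ = 1.2/0.9 = 1.333.
Total gain g = 1 − 1/A = 1 − 1/1.333 = 0.2498.
Known gains sum to 0.33 + 0.0642 − 0.25 = 0.1442.
g_alb = 0.2498 − 0.1442 = 0.11.

0.11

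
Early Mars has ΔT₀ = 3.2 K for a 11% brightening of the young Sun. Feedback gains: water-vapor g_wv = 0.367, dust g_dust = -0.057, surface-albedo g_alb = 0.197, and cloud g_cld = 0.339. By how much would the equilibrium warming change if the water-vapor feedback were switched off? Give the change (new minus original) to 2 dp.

Original: g = 0.846, ΔT = 3.2/(1−0.846) = 20.7792 K.
Without water-vapor: g' = 0.479, ΔT' = 3.2/(1−0.479) = 6.1420 K.
Change = 6.1420 − 20.7792 = -14.64 K.

-14.64 K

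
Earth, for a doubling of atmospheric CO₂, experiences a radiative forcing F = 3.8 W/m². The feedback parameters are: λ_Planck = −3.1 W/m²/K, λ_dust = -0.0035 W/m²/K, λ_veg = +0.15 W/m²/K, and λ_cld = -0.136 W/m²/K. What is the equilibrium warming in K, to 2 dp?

Net feedback parameter λ = (−3.1) + (-0.0035) + (+0.15) + (-0.136) = -3.0895 W/m²/K.
ΔT = −F/λ = −3.8/(-3.0895) = 1.23 K.

1.23 K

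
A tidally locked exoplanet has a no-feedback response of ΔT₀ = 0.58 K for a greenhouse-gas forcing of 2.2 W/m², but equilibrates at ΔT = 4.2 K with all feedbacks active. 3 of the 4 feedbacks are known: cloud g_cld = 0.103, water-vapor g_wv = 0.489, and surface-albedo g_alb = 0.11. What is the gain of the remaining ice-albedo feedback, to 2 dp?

0.16

Amplification A = ΔT/ΔT₀ = 4.2/0.58 = 7.241.
Total gain g = 1 − 1/A = 1 − 1/7.241 = 0.8619.
Known gains sum to 0.103 + 0.489 + 0.11 = 0.702.
g_ice = 0.8619 − 0.702 = 0.16.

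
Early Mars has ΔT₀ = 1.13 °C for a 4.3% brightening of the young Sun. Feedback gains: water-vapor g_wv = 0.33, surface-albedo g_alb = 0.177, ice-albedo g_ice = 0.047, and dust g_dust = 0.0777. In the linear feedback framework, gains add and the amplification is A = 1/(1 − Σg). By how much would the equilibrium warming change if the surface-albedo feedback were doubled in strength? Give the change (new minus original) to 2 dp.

Original: g = 0.6317, ΔT = 1.13/(1−0.6317) = 3.0682 °C.
With doubled surface-albedo: g' = 0.8087, ΔT' = 1.13/(1−0.8087) = 5.9070 °C.
Change = 5.9070 − 3.0682 = 2.84 °C.

2.84 °C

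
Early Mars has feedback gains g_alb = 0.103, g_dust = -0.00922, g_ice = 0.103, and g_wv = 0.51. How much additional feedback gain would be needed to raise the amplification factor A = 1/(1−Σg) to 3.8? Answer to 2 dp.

0.03

Current total gain = 0.70678.
Target gain for A = 3.8: g* = 1 − 1/3.8 = 0.7368.
Additional gain needed = 0.7368 − 0.70678 = 0.03.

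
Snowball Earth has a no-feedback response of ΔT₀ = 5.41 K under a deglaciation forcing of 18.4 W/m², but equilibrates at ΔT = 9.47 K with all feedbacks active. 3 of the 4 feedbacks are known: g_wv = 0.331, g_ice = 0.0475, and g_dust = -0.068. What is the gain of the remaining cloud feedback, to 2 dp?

Amplification A = ΔT/ΔT₀ = 9.47/5.41 = 1.75.
Total gain g = 1 − 1/A = 1 − 1/1.75 = 0.4286.
Known gains sum to 0.331 + 0.0475 − 0.068 = 0.3105.
g_cld = 0.4286 − 0.3105 = 0.12.

0.12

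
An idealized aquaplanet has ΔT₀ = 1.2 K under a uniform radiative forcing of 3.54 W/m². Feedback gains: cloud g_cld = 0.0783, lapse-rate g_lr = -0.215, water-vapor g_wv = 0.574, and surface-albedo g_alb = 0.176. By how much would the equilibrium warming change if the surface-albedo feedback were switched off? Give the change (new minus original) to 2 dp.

-0.97 K

Original: g = 0.6133, ΔT = 1.2/(1−0.6133) = 3.1032 K.
Without surface-albedo: g' = 0.4373, ΔT' = 1.2/(1−0.4373) = 2.1326 K.
Change = 2.1326 − 3.1032 = -0.97 K.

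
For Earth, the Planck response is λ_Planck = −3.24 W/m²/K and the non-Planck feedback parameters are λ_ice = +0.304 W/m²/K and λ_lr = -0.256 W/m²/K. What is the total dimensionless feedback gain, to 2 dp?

0.01

Convert to gains: g_ice = 0.304/3.24 = 0.09383; g_lr = -0.256/3.24 = -0.07901.
Total gain g = 0.01482.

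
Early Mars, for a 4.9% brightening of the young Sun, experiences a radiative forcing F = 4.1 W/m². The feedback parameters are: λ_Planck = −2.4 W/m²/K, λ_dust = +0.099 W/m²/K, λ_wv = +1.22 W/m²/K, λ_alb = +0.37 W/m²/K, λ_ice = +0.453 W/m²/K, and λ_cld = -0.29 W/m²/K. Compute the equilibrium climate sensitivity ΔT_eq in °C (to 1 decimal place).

7.5 °C

Net feedback parameter λ = (−2.4) + (+0.099) + (+1.22) + (+0.37) + (+0.453) + (-0.29) = -0.548 W/m²/K.
ΔT = −F/λ = −4.1/(-0.548) = 7.5 °C.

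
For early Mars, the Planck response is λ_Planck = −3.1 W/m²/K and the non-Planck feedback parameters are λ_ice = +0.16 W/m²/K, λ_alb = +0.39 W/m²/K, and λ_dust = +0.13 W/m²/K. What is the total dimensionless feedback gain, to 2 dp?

0.22

Convert to gains: g_ice = 0.16/3.1 = 0.05161; g_alb = 0.39/3.1 = 0.1258; g_dust = 0.13/3.1 = 0.04194.
Total gain g = 0.21935.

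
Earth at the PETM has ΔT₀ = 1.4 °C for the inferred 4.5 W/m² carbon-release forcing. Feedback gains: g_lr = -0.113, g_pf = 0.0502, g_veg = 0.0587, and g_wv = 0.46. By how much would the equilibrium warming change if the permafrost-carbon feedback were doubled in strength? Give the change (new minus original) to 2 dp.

Original: g = 0.4559, ΔT = 1.4/(1−0.4559) = 2.5731 °C.
With doubled permafrost-carbon: g' = 0.5061, ΔT' = 1.4/(1−0.5061) = 2.8346 °C.
Change = 2.8346 − 2.5731 = 0.26 °C.

0.26 °C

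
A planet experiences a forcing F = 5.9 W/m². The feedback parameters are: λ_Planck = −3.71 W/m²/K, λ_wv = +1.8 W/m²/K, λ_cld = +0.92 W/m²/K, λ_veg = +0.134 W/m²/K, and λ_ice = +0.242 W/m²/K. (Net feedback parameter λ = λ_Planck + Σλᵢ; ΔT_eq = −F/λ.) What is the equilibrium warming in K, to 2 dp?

9.61 K

Net feedback parameter λ = (−3.71) + (+1.8) + (+0.92) + (+0.134) + (+0.242) = -0.614 W/m²/K.
ΔT = −F/λ = −5.9/(-0.614) = 9.61 K.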